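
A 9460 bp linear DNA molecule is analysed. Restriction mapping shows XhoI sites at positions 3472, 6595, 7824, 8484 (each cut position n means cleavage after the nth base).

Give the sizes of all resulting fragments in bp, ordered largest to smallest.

3472, 3123, 1229, 976, 660 bp

Linear molecule, 4 cuts → 5 fragments:
  3472 − 0 = 3472 bp
  6595 − 3472 = 3123 bp
  7824 − 6595 = 1229 bp
  8484 − 7824 = 660 bp
  9460 − 8484 = 976 bp
Sorted largest to smallest: 3472, 3123, 1229, 976, 660 bp.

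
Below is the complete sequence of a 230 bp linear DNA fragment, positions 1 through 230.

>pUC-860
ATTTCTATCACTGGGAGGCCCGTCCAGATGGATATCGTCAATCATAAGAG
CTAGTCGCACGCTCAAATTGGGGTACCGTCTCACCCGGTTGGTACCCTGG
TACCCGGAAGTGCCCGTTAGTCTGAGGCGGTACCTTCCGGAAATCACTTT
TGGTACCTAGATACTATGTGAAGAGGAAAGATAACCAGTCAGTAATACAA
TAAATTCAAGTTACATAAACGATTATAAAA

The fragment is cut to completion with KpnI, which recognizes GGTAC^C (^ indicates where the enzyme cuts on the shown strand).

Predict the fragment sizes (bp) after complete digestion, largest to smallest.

76, 74, 30, 23, 19, 8 bp

KpnI sites (GGTACC) start at positions 72, 91, 99, 129, 152.
KpnI cuts after base 5 of each site (before the last base), so after positions 76, 95, 103, 133, 156.
Linear molecule, 5 cuts → 6 fragments:
  1–76 → 76 bp
  77–95 → 19 bp
  96–103 → 8 bp
  104–133 → 30 bp
  134–156 → 23 bp
  157–230 → 74 bp
Sorted largest to smallest: 76, 74, 30, 23, 19, 8 bp.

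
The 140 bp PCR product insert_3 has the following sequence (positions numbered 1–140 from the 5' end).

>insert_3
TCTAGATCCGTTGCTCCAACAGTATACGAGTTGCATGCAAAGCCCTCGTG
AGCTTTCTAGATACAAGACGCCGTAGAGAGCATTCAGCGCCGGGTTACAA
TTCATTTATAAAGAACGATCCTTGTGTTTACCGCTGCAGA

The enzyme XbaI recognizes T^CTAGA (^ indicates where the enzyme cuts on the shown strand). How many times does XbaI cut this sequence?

2

TCTAGA occurs starting at positions 1, 56.
XbaI cuts at 2 sites.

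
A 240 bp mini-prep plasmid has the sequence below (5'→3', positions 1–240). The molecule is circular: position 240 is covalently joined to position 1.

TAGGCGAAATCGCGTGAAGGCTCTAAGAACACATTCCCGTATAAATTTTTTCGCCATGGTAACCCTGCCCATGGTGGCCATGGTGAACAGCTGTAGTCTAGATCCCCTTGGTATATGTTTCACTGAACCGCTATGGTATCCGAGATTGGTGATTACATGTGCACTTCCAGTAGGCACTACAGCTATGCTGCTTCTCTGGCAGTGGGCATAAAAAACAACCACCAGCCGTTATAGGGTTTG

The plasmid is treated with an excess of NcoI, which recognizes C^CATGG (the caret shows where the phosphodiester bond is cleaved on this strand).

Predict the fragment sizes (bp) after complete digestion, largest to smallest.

216, 15, 9 bp

NcoI sites (CCATGG) start at positions 54, 69, 78.
NcoI cuts after the first base of each site, so after positions 54, 69, 78.
Circular molecule, 3 cuts → 3 fragments:
  55–69 → 15 bp
  70–78 → 9 bp
  79–240 then 1–54 → 162 + 54 = 216 bp
Sorted largest to smallest: 216, 15, 9 bp.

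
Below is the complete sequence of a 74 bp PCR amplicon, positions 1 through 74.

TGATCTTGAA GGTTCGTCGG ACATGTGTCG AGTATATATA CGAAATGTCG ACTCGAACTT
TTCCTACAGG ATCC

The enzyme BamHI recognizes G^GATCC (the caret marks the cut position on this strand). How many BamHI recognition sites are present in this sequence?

GGATCC occurs starting at position 69.
BamHI cuts at 1 site.

1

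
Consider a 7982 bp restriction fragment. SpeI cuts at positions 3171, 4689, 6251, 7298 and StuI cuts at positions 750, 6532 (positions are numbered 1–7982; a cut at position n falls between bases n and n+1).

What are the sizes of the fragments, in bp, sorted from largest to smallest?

2421, 1562, 1518, 766, 750, 684, 281 bp

Combined cut positions (sorted): 750, 3171, 4689, 6251, 6532, 7298.
Linear molecule, 6 cuts → 7 fragments:
  750 − 0 = 750 bp
  3171 − 750 = 2421 bp
  4689 − 3171 = 1518 bp
  6251 − 4689 = 1562 bp
  6532 − 6251 = 281 bp
  7298 − 6532 = 766 bp
  7982 − 7298 = 684 bp
Sorted largest to smallest: 2421, 1562, 1518, 766, 750, 684, 281 bp.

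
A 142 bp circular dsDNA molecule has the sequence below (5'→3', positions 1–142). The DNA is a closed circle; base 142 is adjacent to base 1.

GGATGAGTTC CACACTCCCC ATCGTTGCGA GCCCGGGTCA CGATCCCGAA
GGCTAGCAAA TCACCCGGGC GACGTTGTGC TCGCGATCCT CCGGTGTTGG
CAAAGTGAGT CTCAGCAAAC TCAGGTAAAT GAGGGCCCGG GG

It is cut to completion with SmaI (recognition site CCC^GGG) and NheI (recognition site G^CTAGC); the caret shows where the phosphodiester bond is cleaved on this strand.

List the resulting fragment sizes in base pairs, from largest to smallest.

SmaI sites (CCCGGG) start at positions 32, 64, 136.
SmaI cuts after base 3 of each site, so after positions 34, 66, 138.
The NheI site (GCTAGC) starts at position 52.
NheI cuts after the first base of each site, so after position 52.
Combined cut positions: 34, 52, 66, 138.
Circular molecule, 4 cuts → 4 fragments:
  35–52 → 18 bp
  53–66 → 14 bp
  67–138 → 72 bp
  139–142 then 1–34 → 4 + 34 = 38 bp
Sorted largest to smallest: 72, 38, 18, 14 bp.

72, 38, 18, 14 bp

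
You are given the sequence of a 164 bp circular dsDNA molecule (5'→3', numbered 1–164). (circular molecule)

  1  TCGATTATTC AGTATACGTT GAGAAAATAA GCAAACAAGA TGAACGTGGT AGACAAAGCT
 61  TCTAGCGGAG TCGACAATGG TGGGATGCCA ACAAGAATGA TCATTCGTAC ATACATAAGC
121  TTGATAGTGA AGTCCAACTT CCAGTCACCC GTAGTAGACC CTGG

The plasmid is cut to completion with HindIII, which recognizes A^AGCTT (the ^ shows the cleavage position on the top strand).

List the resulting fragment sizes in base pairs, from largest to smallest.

HindIII sites (AAGCTT) start at positions 56, 117.
HindIII cuts after the first base of each site, so after positions 56, 117.
Circular molecule, 2 cuts → 2 fragments:
  57–117 → 61 bp
  118–164 then 1–56 → 47 + 56 = 103 bp
Sorted largest to smallest: 103, 61 bp.

103, 61 bp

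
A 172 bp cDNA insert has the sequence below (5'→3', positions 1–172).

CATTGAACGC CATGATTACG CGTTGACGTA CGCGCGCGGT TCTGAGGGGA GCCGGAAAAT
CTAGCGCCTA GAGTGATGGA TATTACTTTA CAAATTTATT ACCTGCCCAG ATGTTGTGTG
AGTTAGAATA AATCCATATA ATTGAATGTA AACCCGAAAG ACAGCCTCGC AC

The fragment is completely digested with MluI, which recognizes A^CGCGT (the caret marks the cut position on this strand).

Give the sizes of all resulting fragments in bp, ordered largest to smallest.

The MluI site (ACGCGT) starts at position 18.
MluI cuts after the first base of each site, so after position 18.
Linear molecule, 1 cut → 2 fragments:
  1–18 → 18 bp
  19–172 → 154 bp
Sorted largest to smallest: 154, 18 bp.

154, 18 bp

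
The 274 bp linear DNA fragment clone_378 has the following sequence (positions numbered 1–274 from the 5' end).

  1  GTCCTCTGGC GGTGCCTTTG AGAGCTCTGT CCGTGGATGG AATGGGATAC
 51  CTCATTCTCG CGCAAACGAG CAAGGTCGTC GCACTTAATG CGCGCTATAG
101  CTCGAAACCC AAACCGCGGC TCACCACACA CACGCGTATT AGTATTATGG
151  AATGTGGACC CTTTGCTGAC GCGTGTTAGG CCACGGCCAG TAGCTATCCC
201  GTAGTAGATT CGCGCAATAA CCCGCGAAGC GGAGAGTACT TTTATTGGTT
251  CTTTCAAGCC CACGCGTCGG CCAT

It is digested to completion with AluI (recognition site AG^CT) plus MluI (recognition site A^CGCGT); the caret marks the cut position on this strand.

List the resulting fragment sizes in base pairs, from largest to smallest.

AluI sites (AGCT) start at positions 23, 99, 192.
AluI cuts after base 2 of each site, so after positions 24, 100, 193.
MluI sites (ACGCGT) start at positions 132, 169, 262.
MluI cuts after the first base of each site, so after positions 132, 169, 262.
Combined cut positions: 24, 100, 132, 169, 193, 262.
Linear molecule, 6 cuts → 7 fragments:
  1–24 → 24 bp
  25–100 → 76 bp
  101–132 → 32 bp
  133–169 → 37 bp
  170–193 → 24 bp
  194–262 → 69 bp
  263–274 → 12 bp
Sorted largest to smallest: 76, 69, 37, 32, 24, 24, 12 bp.

76, 69, 37, 32, 24, 24, 12 bp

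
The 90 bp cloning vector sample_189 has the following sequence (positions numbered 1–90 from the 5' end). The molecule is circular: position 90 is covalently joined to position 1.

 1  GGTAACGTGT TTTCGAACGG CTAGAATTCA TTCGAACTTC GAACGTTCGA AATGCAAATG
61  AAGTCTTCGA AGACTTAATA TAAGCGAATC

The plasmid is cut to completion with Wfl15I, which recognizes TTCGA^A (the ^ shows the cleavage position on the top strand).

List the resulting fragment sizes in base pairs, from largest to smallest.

Wfl15I sites (TTCGAA) start at positions 12, 31, 38, 46, 66.
Wfl15I cuts after base 5 of each site (before the last base), so after positions 16, 35, 42, 50, 70.
Circular molecule, 5 cuts → 5 fragments:
  17–35 → 19 bp
  36–42 → 7 bp
  43–50 → 8 bp
  51–70 → 20 bp
  71–90 then 1–16 → 20 + 16 = 36 bp
Sorted largest to smallest: 36, 20, 19, 8, 7 bp.

36, 20, 19, 8, 7 bp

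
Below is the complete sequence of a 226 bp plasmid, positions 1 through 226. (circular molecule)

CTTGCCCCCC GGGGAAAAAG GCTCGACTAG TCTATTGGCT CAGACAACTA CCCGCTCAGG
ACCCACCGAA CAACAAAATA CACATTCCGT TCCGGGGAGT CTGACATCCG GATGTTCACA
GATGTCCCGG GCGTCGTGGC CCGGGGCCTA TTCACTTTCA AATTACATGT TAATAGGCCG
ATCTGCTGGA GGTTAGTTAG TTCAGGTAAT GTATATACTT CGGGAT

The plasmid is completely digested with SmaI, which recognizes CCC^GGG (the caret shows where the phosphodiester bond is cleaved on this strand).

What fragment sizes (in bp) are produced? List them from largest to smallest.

118, 94, 14 bp

SmaI sites (CCCGGG) start at positions 8, 126, 140.
SmaI cuts after base 3 of each site, so after positions 10, 128, 142.
Circular molecule, 3 cuts → 3 fragments:
  11–128 → 118 bp
  129–142 → 14 bp
  143–226 then 1–10 → 84 + 10 = 94 bp
Sorted largest to smallest: 118, 94, 14 bp.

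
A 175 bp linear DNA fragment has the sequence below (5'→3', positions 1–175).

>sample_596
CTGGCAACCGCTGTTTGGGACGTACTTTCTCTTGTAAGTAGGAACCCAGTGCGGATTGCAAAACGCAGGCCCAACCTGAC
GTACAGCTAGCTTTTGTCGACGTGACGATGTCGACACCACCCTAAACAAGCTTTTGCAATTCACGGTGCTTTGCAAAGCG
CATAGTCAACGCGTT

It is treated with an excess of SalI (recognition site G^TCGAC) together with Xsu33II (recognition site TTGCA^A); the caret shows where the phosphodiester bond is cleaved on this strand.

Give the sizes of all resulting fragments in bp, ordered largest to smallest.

60, 36, 28, 20, 17, 14 bp

SalI sites (GTCGAC) start at positions 96, 110.
SalI cuts after the first base of each site, so after positions 96, 110.
Xsu33II sites (TTGCAA) start at positions 56, 134, 151.
Xsu33II cuts after base 5 of each site (before the last base), so after positions 60, 138, 155.
Combined cut positions: 60, 96, 110, 138, 155.
Linear molecule, 5 cuts → 6 fragments:
  1–60 → 60 bp
  61–96 → 36 bp
  97–110 → 14 bp
  111–138 → 28 bp
  139–155 → 17 bp
  156–175 → 20 bp
Sorted largest to smallest: 60, 36, 28, 20, 17, 14 bp.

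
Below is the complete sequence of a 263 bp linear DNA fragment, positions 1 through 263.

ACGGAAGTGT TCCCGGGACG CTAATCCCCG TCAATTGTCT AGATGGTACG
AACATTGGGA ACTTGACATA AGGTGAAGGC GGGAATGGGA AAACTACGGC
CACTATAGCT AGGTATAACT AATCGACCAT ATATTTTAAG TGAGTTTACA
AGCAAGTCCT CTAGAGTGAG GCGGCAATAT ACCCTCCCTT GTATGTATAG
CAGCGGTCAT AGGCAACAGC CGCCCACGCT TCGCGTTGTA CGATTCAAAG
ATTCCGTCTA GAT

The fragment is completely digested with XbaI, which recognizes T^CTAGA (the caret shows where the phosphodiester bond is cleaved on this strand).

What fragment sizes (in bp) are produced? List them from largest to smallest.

XbaI sites (TCTAGA) start at positions 38, 160, 257.
XbaI cuts after the first base of each site, so after positions 38, 160, 257.
Linear molecule, 3 cuts → 4 fragments:
  1–38 → 38 bp
  39–160 → 122 bp
  161–257 → 97 bp
  258–263 → 6 bp
Sorted largest to smallest: 122, 97, 38, 6 bp.

122, 97, 38, 6 bp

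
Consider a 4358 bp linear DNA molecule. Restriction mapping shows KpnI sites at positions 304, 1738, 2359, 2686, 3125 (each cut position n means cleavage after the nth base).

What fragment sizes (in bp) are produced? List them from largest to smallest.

1434, 1233, 621, 439, 327, 304 bp

Linear molecule, 5 cuts → 6 fragments:
  304 − 0 = 304 bp
  1738 − 304 = 1434 bp
  2359 − 1738 = 621 bp
  2686 − 2359 = 327 bp
  3125 − 2686 = 439 bp
  4358 − 3125 = 1233 bp
Sorted largest to smallest: 1434, 1233, 621, 439, 327, 304 bp.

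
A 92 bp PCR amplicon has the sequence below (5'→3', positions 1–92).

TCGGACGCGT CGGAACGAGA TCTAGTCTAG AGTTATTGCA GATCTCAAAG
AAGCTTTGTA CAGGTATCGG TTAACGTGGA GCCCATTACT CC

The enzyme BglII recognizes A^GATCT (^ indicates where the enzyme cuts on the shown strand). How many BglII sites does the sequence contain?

2

AGATCT occurs starting at positions 18, 40.
BglII cuts at 2 sites.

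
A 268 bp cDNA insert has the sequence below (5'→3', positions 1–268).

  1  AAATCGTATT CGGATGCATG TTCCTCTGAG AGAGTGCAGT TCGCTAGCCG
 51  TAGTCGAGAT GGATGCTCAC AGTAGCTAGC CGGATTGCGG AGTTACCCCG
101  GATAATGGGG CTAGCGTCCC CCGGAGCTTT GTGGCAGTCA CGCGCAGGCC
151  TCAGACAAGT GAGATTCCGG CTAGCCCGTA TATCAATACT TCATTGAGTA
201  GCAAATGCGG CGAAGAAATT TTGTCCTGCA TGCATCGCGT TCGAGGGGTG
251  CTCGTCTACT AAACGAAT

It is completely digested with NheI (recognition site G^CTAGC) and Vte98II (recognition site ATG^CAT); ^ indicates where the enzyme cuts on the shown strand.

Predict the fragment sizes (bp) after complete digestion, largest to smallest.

62, 60, 36, 35, 32, 27, 16 bp

NheI sites (GCTAGC) start at positions 43, 75, 110, 170.
NheI cuts after the first base of each site, so after positions 43, 75, 110, 170.
Vte98II sites (ATGCAT) start at positions 14, 230.
Vte98II cuts after base 3 of each site, so after positions 16, 232.
Combined cut positions: 16, 43, 75, 110, 170, 232.
Linear molecule, 6 cuts → 7 fragments:
  1–16 → 16 bp
  17–43 → 27 bp
  44–75 → 32 bp
  76–110 → 35 bp
  111–170 → 60 bp
  171–232 → 62 bp
  233–268 → 36 bp
Sorted largest to smallest: 62, 60, 36, 35, 32, 27, 16 bp.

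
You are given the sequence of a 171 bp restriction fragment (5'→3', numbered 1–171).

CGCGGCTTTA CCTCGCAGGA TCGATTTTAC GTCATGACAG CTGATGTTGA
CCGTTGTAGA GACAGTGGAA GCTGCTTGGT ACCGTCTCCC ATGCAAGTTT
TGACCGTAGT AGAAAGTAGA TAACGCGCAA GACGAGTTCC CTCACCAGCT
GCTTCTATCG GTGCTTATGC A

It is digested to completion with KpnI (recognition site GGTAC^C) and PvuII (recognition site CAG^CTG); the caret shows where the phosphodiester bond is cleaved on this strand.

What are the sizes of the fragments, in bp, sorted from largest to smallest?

The KpnI site (GGTACC) starts at position 78.
KpnI cuts after base 5 of each site (before the last base), so after position 82.
PvuII sites (CAGCTG) start at positions 38, 146.
PvuII cuts after base 3 of each site, so after positions 40, 148.
Combined cut positions: 40, 82, 148.
Linear molecule, 3 cuts → 4 fragments:
  1–40 → 40 bp
  41–82 → 42 bp
  83–148 → 66 bp
  149–171 → 23 bp
Sorted largest to smallest: 66, 42, 40, 23 bp.

66, 42, 40, 23 bp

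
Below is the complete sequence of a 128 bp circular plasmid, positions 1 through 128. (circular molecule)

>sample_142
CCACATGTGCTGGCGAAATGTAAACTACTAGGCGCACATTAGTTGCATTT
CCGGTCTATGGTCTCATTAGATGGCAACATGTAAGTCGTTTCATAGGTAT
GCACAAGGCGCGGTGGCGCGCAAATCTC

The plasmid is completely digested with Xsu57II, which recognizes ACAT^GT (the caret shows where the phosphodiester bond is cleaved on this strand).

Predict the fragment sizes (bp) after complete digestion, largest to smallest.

Xsu57II sites (ACATGT) start at positions 3, 77.
Xsu57II cuts after base 4 of each site, so after positions 6, 80.
Circular molecule, 2 cuts → 2 fragments:
  7–80 → 74 bp
  81–128 then 1–6 → 48 + 6 = 54 bp
Sorted largest to smallest: 74, 54 bp.

74, 54 bp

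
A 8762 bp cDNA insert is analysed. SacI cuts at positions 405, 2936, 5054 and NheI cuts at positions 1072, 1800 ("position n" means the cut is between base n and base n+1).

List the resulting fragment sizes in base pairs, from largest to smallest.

Combined cut positions (sorted): 405, 1072, 1800, 2936, 5054.
Linear molecule, 5 cuts → 6 fragments:
  405 − 0 = 405 bp
  1072 − 405 = 667 bp
  1800 − 1072 = 728 bp
  2936 − 1800 = 1136 bp
  5054 − 2936 = 2118 bp
  8762 − 5054 = 3708 bp
Sorted largest to smallest: 3708, 2118, 1136, 728, 667, 405 bp.

3708, 2118, 1136, 728, 667, 405 bp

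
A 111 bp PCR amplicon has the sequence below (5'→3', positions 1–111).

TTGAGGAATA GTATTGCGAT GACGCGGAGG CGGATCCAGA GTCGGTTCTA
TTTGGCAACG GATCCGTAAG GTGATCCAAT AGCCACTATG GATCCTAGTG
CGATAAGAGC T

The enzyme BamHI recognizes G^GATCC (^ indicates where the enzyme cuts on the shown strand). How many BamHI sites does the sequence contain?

3

GGATCC occurs starting at positions 32, 60, 90.
BamHI cuts at 3 sites.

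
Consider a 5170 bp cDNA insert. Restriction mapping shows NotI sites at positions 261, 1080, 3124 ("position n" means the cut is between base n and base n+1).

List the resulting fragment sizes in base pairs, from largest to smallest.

2046, 2044, 819, 261 bp

Linear molecule, 3 cuts → 4 fragments:
  261 − 0 = 261 bp
  1080 − 261 = 819 bp
  3124 − 1080 = 2044 bp
  5170 − 3124 = 2046 bp
Sorted largest to smallest: 2046, 2044, 819, 261 bp.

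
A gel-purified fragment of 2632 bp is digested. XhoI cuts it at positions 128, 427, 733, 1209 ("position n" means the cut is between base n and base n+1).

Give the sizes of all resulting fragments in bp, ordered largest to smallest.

1423, 476, 306, 299, 128 bp

Linear molecule, 4 cuts → 5 fragments:
  128 − 0 = 128 bp
  427 − 128 = 299 bp
  733 − 427 = 306 bp
  1209 − 733 = 476 bp
  2632 − 1209 = 1423 bp
Sorted largest to smallest: 1423, 476, 306, 299, 128 bp.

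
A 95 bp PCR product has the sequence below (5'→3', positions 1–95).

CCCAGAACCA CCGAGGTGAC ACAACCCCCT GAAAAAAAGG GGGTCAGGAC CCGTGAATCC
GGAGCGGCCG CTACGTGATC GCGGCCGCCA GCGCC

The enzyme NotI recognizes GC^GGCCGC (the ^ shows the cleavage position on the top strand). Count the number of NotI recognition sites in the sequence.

GCGGCCGC occurs starting at positions 64, 81.
NotI cuts at 2 sites.

2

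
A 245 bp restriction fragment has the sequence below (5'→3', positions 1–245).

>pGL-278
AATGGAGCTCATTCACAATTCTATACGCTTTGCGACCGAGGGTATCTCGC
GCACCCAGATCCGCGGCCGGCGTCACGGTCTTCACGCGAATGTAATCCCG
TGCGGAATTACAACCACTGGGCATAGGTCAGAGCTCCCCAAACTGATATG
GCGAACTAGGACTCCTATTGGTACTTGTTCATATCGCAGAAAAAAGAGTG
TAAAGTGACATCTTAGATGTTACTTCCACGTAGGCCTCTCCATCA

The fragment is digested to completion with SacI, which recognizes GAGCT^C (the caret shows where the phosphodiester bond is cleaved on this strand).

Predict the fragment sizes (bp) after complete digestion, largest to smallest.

SacI sites (GAGCTC) start at positions 5, 131.
SacI cuts after base 5 of each site (before the last base), so after positions 9, 135.
Linear molecule, 2 cuts → 3 fragments:
  1–9 → 9 bp
  10–135 → 126 bp
  136–245 → 110 bp
Sorted largest to smallest: 126, 110, 9 bp.

126, 110, 9 bp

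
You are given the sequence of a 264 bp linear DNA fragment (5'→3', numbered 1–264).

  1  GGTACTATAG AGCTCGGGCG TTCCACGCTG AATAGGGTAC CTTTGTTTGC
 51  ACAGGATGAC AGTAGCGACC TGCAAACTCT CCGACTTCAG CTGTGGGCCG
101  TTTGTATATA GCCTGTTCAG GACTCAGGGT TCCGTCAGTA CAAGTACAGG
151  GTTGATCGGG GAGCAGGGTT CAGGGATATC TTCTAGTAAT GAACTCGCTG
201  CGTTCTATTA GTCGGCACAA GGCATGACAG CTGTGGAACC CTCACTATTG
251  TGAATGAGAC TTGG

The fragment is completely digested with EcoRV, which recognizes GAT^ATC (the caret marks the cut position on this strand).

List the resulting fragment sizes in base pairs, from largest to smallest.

The EcoRV site (GATATC) starts at position 175.
EcoRV cuts after base 3 of each site, so after position 177.
Linear molecule, 1 cut → 2 fragments:
  1–177 → 177 bp
  178–264 → 87 bp
Sorted largest to smallest: 177, 87 bp.

177, 87 bp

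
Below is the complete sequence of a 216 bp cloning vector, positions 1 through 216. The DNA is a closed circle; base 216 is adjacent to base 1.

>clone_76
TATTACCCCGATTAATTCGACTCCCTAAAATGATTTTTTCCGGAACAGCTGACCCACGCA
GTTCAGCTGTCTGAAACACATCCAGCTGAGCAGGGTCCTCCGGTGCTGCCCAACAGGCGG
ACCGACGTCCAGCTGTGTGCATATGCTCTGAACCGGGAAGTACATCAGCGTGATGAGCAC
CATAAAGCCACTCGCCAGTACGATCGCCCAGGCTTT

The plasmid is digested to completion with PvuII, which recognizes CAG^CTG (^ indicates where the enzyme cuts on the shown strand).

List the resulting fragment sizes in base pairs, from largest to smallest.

PvuII sites (CAGCTG) start at positions 46, 64, 83, 130.
PvuII cuts after base 3 of each site, so after positions 48, 66, 85, 132.
Circular molecule, 4 cuts → 4 fragments:
  49–66 → 18 bp
  67–85 → 19 bp
  86–132 → 47 bp
  133–216 then 1–48 → 84 + 48 = 132 bp
Sorted largest to smallest: 132, 47, 19, 18 bp.

132, 47, 19, 18 bp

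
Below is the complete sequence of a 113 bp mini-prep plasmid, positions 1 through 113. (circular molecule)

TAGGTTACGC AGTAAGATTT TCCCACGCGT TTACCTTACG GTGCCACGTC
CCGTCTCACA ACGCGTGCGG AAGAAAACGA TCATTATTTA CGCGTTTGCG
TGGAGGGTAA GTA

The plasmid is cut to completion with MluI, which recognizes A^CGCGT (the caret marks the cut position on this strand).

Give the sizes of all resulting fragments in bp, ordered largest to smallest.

48, 36, 29 bp

MluI sites (ACGCGT) start at positions 25, 61, 90.
MluI cuts after the first base of each site, so after positions 25, 61, 90.
Circular molecule, 3 cuts → 3 fragments:
  26–61 → 36 bp
  62–90 → 29 bp
  91–113 then 1–25 → 23 + 25 = 48 bp
Sorted largest to smallest: 48, 36, 29 bp.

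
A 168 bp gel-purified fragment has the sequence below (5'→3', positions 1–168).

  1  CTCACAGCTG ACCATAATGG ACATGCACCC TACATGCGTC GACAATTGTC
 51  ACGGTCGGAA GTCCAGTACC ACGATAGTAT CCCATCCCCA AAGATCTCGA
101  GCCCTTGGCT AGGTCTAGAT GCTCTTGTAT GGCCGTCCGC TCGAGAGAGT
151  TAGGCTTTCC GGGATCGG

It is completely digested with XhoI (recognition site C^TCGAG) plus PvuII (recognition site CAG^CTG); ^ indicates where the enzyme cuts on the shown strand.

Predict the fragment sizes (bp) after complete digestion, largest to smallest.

89, 44, 28, 7 bp

XhoI sites (CTCGAG) start at positions 96, 140.
XhoI cuts after the first base of each site, so after positions 96, 140.
The PvuII site (CAGCTG) starts at position 5.
PvuII cuts after base 3 of each site, so after position 7.
Combined cut positions: 7, 96, 140.
Linear molecule, 3 cuts → 4 fragments:
  1–7 → 7 bp
  8–96 → 89 bp
  97–140 → 44 bp
  141–168 → 28 bp
Sorted largest to smallest: 89, 44, 28, 7 bp.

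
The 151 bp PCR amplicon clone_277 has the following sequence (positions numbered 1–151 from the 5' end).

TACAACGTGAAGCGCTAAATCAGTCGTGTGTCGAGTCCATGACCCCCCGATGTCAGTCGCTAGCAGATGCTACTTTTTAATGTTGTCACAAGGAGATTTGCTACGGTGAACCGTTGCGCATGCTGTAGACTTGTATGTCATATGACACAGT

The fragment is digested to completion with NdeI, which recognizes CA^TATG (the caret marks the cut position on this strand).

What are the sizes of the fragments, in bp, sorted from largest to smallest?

The NdeI site (CATATG) starts at position 139.
NdeI cuts after base 2 of each site, so after position 140.
Linear molecule, 1 cut → 2 fragments:
  1–140 → 140 bp
  141–151 → 11 bp
Sorted largest to smallest: 140, 11 bp.

140, 11 bp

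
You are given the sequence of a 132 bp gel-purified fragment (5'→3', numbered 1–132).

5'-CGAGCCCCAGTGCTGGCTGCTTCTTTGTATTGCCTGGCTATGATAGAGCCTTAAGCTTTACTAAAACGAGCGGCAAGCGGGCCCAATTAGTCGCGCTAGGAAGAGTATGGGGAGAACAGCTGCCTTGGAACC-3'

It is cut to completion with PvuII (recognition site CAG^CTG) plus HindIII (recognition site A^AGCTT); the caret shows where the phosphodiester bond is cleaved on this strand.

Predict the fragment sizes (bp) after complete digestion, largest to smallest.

66, 53, 13 bp

The PvuII site (CAGCTG) starts at position 117.
PvuII cuts after base 3 of each site, so after position 119.
The HindIII site (AAGCTT) starts at position 53.
HindIII cuts after the first base of each site, so after position 53.
Combined cut positions: 53, 119.
Linear molecule, 2 cuts → 3 fragments:
  1–53 → 53 bp
  54–119 → 66 bp
  120–132 → 13 bp
Sorted largest to smallest: 66, 53, 13 bp.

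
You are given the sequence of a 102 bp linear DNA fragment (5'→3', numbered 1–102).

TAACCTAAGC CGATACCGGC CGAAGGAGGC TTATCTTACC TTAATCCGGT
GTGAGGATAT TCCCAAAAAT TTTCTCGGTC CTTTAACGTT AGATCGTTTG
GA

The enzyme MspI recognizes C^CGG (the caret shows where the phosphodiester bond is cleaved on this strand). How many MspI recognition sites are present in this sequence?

2

CCGG occurs starting at positions 16, 46.
MspI cuts at 2 sites.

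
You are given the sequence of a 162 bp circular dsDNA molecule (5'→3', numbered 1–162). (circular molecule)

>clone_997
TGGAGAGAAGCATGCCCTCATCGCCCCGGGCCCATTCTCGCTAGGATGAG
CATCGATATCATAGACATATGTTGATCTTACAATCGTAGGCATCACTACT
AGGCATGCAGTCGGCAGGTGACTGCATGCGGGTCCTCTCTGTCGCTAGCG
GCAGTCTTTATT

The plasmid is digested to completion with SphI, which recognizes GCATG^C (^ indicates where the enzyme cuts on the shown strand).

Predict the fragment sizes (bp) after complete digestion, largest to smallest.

93, 48, 21 bp

SphI sites (GCATGC) start at positions 10, 103, 124.
SphI cuts after base 5 of each site (before the last base), so after positions 14, 107, 128.
Circular molecule, 3 cuts → 3 fragments:
  15–107 → 93 bp
  108–128 → 21 bp
  129–162 then 1–14 → 34 + 14 = 48 bp
Sorted largest to smallest: 93, 48, 21 bp.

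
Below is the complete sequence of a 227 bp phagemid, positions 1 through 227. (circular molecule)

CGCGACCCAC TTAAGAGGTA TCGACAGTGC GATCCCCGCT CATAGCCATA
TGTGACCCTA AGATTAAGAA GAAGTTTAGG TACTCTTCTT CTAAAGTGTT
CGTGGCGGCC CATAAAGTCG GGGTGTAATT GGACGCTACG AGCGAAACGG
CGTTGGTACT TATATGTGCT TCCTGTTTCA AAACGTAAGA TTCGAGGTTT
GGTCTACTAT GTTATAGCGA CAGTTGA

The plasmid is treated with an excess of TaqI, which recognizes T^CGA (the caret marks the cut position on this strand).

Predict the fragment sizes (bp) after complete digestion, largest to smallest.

171, 56 bp

TaqI sites (TCGA) start at positions 21, 192.
TaqI cuts after the first base of each site, so after positions 21, 192.
Circular molecule, 2 cuts → 2 fragments:
  22–192 → 171 bp
  193–227 then 1–21 → 35 + 21 = 56 bp
Sorted largest to smallest: 171, 56 bp.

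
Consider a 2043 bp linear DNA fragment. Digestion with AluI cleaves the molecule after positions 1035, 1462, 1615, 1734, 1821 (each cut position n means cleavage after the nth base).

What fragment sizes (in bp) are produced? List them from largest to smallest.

Linear molecule, 5 cuts → 6 fragments:
  1035 − 0 = 1035 bp
  1462 − 1035 = 427 bp
  1615 − 1462 = 153 bp
  1734 − 1615 = 119 bp
  1821 − 1734 = 87 bp
  2043 − 1821 = 222 bp
Sorted largest to smallest: 1035, 427, 222, 153, 119, 87 bp.

1035, 427, 222, 153, 119, 87 bp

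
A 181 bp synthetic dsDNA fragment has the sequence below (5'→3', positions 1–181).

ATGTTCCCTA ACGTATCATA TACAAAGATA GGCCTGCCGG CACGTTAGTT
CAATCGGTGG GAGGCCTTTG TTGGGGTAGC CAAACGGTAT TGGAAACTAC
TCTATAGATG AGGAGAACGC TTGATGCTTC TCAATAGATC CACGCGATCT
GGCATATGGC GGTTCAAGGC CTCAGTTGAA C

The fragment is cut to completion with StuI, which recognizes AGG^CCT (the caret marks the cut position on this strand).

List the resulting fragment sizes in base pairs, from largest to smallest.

105, 32, 32, 12 bp

StuI sites (AGGCCT) start at positions 30, 62, 167.
StuI cuts after base 3 of each site, so after positions 32, 64, 169.
Linear molecule, 3 cuts → 4 fragments:
  1–32 → 32 bp
  33–64 → 32 bp
  65–169 → 105 bp
  170–181 → 12 bp
Sorted largest to smallest: 105, 32, 32, 12 bp.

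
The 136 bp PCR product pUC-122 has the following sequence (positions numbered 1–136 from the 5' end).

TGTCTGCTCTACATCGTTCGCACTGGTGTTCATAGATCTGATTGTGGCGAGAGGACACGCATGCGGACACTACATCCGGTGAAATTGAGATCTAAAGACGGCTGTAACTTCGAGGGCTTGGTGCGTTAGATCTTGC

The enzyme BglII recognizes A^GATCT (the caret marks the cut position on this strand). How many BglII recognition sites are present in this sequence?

3

AGATCT occurs starting at positions 34, 88, 128.
BglII cuts at 3 sites.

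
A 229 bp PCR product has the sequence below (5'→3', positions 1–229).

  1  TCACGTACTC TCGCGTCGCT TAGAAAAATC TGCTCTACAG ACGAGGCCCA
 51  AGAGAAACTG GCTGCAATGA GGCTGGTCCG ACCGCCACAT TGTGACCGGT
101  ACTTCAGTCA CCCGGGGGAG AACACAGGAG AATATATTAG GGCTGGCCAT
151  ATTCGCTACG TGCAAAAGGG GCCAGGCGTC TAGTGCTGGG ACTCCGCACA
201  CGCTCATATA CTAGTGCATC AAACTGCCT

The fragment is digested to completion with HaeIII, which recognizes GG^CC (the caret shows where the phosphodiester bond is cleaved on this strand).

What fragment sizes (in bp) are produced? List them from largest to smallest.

HaeIII sites (GGCC) start at positions 45, 145, 170.
HaeIII cuts after base 2 of each site, so after positions 46, 146, 171.
Linear molecule, 3 cuts → 4 fragments:
  1–46 → 46 bp
  47–146 → 100 bp
  147–171 → 25 bp
  172–229 → 58 bp
Sorted largest to smallest: 100, 58, 46, 25 bp.

100, 58, 46, 25 bp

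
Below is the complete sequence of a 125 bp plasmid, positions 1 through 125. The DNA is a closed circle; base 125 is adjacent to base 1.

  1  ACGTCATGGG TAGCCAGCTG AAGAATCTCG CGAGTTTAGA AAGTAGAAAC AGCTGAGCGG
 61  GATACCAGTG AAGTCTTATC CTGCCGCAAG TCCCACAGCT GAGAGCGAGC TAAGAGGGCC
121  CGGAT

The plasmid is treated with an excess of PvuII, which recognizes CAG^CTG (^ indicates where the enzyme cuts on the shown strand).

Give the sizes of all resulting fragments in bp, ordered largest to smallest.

46, 44, 35 bp

PvuII sites (CAGCTG) start at positions 15, 50, 96.
PvuII cuts after base 3 of each site, so after positions 17, 52, 98.
Circular molecule, 3 cuts → 3 fragments:
  18–52 → 35 bp
  53–98 → 46 bp
  99–125 then 1–17 → 27 + 17 = 44 bp
Sorted largest to smallest: 46, 44, 35 bp.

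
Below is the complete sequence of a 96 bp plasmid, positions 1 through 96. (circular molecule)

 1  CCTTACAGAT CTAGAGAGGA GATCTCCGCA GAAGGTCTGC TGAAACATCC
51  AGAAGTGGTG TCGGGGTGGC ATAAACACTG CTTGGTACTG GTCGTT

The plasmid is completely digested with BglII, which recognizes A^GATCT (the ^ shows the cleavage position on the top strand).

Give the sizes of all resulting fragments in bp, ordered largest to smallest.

83, 13 bp

BglII sites (AGATCT) start at positions 7, 20.
BglII cuts after the first base of each site, so after positions 7, 20.
Circular molecule, 2 cuts → 2 fragments:
  8–20 → 13 bp
  21–96 then 1–7 → 76 + 7 = 83 bp
Sorted largest to smallest: 83, 13 bp.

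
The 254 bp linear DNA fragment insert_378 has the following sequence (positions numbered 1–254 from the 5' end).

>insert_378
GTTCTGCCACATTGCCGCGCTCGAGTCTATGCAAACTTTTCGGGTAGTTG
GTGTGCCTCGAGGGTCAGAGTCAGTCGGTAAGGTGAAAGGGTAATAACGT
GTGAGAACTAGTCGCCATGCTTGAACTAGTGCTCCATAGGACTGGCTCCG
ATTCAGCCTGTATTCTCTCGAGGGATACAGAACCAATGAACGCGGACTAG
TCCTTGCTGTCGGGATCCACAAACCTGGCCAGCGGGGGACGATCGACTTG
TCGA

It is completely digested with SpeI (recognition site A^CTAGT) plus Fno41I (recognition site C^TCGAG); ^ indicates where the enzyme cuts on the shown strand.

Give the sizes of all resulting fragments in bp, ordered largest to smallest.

SpeI sites (ACTAGT) start at positions 107, 125, 196.
SpeI cuts after the first base of each site, so after positions 107, 125, 196.
Fno41I sites (CTCGAG) start at positions 20, 57, 167.
Fno41I cuts after the first base of each site, so after positions 20, 57, 167.
Combined cut positions: 20, 57, 107, 125, 167, 196.
Linear molecule, 6 cuts → 7 fragments:
  1–20 → 20 bp
  21–57 → 37 bp
  58–107 → 50 bp
  108–125 → 18 bp
  126–167 → 42 bp
  168–196 → 29 bp
  197–254 → 58 bp
Sorted largest to smallest: 58, 50, 42, 37, 29, 20, 18 bp.

58, 50, 42, 37, 29, 20, 18 bp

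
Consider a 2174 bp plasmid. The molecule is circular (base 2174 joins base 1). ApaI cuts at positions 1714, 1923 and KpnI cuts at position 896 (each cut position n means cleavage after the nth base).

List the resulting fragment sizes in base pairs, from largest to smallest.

1147, 818, 209 bp

Combined cut positions (sorted): 896, 1714, 1923.
Circular molecule, 3 cuts → 3 fragments:
  1714 − 896 = 818 bp
  1923 − 1714 = 209 bp
  wrap: 2174 − 1923 + 896 = 1147 bp
Sorted largest to smallest: 1147, 818, 209 bp.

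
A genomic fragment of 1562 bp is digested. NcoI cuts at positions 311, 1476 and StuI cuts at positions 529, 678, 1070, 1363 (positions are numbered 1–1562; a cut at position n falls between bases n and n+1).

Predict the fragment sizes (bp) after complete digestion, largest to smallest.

392, 311, 293, 218, 149, 113, 86 bp

Combined cut positions (sorted): 311, 529, 678, 1070, 1363, 1476.
Linear molecule, 6 cuts → 7 fragments:
  311 − 0 = 311 bp
  529 − 311 = 218 bp
  678 − 529 = 149 bp
  1070 − 678 = 392 bp
  1363 − 1070 = 293 bp
  1476 − 1363 = 113 bp
  1562 − 1476 = 86 bp
Sorted largest to smallest: 392, 311, 293, 218, 149, 113, 86 bp.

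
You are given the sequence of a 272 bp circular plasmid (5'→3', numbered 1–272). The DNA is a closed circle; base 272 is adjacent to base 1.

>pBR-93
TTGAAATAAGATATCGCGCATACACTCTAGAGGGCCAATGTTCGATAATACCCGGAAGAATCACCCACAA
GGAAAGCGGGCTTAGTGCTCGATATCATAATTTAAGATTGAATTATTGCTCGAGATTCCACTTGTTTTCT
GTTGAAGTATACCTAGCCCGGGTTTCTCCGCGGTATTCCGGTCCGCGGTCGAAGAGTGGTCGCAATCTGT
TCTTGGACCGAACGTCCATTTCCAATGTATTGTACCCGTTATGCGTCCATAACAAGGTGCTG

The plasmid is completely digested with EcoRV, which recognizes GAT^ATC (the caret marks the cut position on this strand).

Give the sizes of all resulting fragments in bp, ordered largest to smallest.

EcoRV sites (GATATC) start at positions 10, 91.
EcoRV cuts after base 3 of each site, so after positions 12, 93.
Circular molecule, 2 cuts → 2 fragments:
  13–93 → 81 bp
  94–272 then 1–12 → 179 + 12 = 191 bp
Sorted largest to smallest: 191, 81 bp.

191, 81 bp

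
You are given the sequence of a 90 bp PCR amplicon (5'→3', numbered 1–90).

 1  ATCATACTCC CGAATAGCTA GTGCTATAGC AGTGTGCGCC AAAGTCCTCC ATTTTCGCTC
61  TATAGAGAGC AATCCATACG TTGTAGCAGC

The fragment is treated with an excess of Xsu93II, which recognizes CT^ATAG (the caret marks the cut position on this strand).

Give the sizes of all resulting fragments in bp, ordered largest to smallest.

Xsu93II sites (CTATAG) start at positions 24, 60.
Xsu93II cuts after base 2 of each site, so after positions 25, 61.
Linear molecule, 2 cuts → 3 fragments:
  1–25 → 25 bp
  26–61 → 36 bp
  62–90 → 29 bp
Sorted largest to smallest: 36, 29, 25 bp.

36, 29, 25 bp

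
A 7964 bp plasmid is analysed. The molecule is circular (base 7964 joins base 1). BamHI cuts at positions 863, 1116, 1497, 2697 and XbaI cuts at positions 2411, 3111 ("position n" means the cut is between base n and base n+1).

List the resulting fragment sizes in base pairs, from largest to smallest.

5716, 914, 414, 381, 286, 253 bp

Combined cut positions (sorted): 863, 1116, 1497, 2411, 2697, 3111.
Circular molecule, 6 cuts → 6 fragments:
  1116 − 863 = 253 bp
  1497 − 1116 = 381 bp
  2411 − 1497 = 914 bp
  2697 − 2411 = 286 bp
  3111 − 2697 = 414 bp
  wrap: 7964 − 3111 + 863 = 5716 bp
Sorted largest to smallest: 5716, 914, 414, 381, 286, 253 bp.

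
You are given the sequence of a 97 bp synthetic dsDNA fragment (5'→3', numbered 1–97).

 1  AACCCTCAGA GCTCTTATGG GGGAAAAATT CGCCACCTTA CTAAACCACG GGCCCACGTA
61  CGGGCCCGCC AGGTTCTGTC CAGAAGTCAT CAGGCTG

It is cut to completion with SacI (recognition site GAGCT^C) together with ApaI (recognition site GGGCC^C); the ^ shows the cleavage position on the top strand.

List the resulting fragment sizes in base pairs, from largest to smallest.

The SacI site (GAGCTC) starts at position 9.
SacI cuts after base 5 of each site (before the last base), so after position 13.
ApaI sites (GGGCCC) start at positions 50, 62.
ApaI cuts after base 5 of each site (before the last base), so after positions 54, 66.
Combined cut positions: 13, 54, 66.
Linear molecule, 3 cuts → 4 fragments:
  1–13 → 13 bp
  14–54 → 41 bp
  55–66 → 12 bp
  67–97 → 31 bp
Sorted largest to smallest: 41, 31, 13, 12 bp.

41, 31, 13, 12 bp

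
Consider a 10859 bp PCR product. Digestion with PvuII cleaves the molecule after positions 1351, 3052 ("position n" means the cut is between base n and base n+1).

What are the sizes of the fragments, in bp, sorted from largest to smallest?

7807, 1701, 1351 bp

Linear molecule, 2 cuts → 3 fragments:
  1351 − 0 = 1351 bp
  3052 − 1351 = 1701 bp
  10859 − 3052 = 7807 bp
Sorted largest to smallest: 7807, 1701, 1351 bp.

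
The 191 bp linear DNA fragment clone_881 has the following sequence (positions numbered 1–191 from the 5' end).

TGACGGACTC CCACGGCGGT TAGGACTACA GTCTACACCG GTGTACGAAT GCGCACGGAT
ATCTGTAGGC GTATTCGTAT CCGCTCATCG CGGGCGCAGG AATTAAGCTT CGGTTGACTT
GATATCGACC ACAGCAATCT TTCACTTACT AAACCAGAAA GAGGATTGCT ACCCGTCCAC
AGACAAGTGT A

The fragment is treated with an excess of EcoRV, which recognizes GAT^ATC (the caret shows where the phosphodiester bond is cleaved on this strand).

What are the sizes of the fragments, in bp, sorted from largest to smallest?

68, 63, 60 bp

EcoRV sites (GATATC) start at positions 58, 121.
EcoRV cuts after base 3 of each site, so after positions 60, 123.
Linear molecule, 2 cuts → 3 fragments:
  1–60 → 60 bp
  61–123 → 63 bp
  124–191 → 68 bp
Sorted largest to smallest: 68, 63, 60 bp.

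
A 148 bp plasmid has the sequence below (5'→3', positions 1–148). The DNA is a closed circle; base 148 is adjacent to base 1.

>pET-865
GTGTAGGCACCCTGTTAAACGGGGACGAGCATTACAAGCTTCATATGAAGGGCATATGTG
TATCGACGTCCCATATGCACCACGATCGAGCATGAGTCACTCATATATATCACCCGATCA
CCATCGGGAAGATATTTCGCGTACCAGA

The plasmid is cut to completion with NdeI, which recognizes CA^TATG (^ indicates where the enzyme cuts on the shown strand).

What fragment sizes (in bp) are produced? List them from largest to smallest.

118, 19, 11 bp

NdeI sites (CATATG) start at positions 42, 53, 72.
NdeI cuts after base 2 of each site, so after positions 43, 54, 73.
Circular molecule, 3 cuts → 3 fragments:
  44–54 → 11 bp
  55–73 → 19 bp
  74–148 then 1–43 → 75 + 43 = 118 bp
Sorted largest to smallest: 118, 19, 11 bp.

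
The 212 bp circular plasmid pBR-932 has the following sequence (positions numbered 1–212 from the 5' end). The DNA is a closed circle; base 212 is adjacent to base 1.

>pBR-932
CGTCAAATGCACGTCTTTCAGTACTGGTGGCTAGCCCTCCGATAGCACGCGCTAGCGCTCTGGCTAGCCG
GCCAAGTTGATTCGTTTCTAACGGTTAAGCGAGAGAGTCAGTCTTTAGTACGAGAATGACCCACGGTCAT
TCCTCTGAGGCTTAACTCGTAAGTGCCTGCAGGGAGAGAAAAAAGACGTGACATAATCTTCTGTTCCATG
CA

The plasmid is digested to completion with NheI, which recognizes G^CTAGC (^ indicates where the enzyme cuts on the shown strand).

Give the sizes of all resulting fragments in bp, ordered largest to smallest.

179, 21, 12 bp

NheI sites (GCTAGC) start at positions 30, 51, 63.
NheI cuts after the first base of each site, so after positions 30, 51, 63.
Circular molecule, 3 cuts → 3 fragments:
  31–51 → 21 bp
  52–63 → 12 bp
  64–212 then 1–30 → 149 + 30 = 179 bp
Sorted largest to smallest: 179, 21, 12 bp.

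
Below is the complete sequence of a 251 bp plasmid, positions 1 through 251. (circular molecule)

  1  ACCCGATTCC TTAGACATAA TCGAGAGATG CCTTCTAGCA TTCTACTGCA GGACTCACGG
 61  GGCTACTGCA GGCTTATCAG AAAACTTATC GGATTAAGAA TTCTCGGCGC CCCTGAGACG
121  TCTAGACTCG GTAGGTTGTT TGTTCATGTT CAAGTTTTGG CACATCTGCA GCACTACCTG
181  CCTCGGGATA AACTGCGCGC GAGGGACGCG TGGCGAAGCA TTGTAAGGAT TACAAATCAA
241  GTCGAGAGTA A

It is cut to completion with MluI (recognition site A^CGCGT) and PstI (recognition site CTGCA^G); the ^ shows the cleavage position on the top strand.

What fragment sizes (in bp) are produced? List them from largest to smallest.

100, 95, 36, 20 bp

The MluI site (ACGCGT) starts at position 206.
MluI cuts after the first base of each site, so after position 206.
PstI sites (CTGCAG) start at positions 46, 66, 166.
PstI cuts after base 5 of each site (before the last base), so after positions 50, 70, 170.
Combined cut positions: 50, 70, 170, 206.
Circular molecule, 4 cuts → 4 fragments:
  51–70 → 20 bp
  71–170 → 100 bp
  171–206 → 36 bp
  207–251 then 1–50 → 45 + 50 = 95 bp
Sorted largest to smallest: 100, 95, 36, 20 bp.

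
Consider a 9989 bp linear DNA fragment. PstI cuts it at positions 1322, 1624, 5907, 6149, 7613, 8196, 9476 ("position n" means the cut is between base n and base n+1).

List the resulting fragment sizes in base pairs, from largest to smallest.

4283, 1464, 1322, 1280, 583, 513, 302, 242 bp

Linear molecule, 7 cuts → 8 fragments:
  1322 − 0 = 1322 bp
  1624 − 1322 = 302 bp
  5907 − 1624 = 4283 bp
  6149 − 5907 = 242 bp
  7613 − 6149 = 1464 bp
  8196 − 7613 = 583 bp
  9476 − 8196 = 1280 bp
  9989 − 9476 = 513 bp
Sorted largest to smallest: 4283, 1464, 1322, 1280, 583, 513, 302, 242 bp.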